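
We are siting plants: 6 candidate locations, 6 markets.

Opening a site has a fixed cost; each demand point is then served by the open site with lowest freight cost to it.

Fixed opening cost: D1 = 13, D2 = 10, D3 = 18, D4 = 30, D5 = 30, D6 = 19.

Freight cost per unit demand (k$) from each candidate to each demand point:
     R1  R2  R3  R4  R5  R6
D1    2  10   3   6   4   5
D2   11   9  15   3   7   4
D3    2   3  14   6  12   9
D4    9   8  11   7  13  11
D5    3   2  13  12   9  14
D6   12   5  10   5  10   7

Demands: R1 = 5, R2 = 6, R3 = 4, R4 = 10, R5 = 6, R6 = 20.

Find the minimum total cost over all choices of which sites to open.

Open {D1, D2, D3}: assign each demand point to its cheapest open site.
  R1→D1 5×2=10, R2→D3 6×3=18, R3→D1 4×3=12, R4→D2 10×3=30, R5→D1 6×4=24, R6→D2 20×4=80
  freight cost 174, fixed 41 → total 215.
Compare {D1, D2, D5}: freight cost 168 + fixed 53 = 221.
Compare {D1, D2, D6}: freight cost 186 + fixed 42 = 228.
Compare {D1, D2}: freight cost 210 + fixed 23 = 233.
All other subsets cost ≥ 221. Minimum total cost: 215.

215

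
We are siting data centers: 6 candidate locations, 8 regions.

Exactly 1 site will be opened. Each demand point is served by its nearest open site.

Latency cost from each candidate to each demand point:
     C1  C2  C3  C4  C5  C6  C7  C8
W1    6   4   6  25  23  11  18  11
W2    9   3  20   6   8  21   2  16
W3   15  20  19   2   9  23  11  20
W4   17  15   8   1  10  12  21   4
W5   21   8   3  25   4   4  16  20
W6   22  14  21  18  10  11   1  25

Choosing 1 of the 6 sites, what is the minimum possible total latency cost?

85

Open {W2}.
  C1→W2 9, C2→W2 3, C3→W2 20, C4→W2 6, C5→W2 8, C6→W2 21, C7→W2 2, C8→W2 16  ⇒ total 85.
Compare {W4}: total 88.
Compare {W5}: total 101.
No size-1 selection does better; minimum is 85.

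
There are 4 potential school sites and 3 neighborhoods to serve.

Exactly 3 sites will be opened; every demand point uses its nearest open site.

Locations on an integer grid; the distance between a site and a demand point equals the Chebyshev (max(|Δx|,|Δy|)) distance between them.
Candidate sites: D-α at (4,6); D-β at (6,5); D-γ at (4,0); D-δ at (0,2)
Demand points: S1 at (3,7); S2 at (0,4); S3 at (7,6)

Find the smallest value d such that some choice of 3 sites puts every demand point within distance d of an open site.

Open {D-α, D-β, D-δ}.
  Farthest demand point is S2 at distance 2 (to D-δ); all others are ≤ 2.
With {D-α, D-γ, D-δ} the worst case is 3.
With {D-β, D-γ, D-δ} the worst case is 3.
No size-3 selection achieves below 2.

2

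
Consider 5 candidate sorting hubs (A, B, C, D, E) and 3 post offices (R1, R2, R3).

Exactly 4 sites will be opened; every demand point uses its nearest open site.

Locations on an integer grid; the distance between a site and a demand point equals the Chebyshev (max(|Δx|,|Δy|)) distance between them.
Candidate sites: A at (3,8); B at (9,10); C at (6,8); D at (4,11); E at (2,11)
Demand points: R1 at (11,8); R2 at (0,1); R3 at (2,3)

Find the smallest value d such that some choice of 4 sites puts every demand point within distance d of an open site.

Open {A, B, C, D}.
  Farthest demand point is R2 at distance 7 (to A); all others are ≤ 7.
With {A, B, C, E} the worst case is 7.
With {A, B, D, E} the worst case is 7.
No size-4 selection achieves below 7.

7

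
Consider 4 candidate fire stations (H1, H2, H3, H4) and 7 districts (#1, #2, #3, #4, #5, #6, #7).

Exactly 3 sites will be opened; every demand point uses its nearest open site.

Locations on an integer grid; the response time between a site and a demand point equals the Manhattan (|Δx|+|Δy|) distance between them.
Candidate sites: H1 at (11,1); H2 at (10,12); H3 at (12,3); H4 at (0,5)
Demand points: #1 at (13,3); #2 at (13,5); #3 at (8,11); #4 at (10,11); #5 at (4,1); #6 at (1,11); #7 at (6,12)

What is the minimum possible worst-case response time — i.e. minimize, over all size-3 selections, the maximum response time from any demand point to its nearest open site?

Open {H1, H2, H4}.
  Farthest demand point is #5 at response time 7 (to H1); all others are ≤ 7.
With {H2, H3, H4} the worst case is 8.
With {H1, H2, H3} the worst case is 10.
No size-3 selection achieves below 7.

7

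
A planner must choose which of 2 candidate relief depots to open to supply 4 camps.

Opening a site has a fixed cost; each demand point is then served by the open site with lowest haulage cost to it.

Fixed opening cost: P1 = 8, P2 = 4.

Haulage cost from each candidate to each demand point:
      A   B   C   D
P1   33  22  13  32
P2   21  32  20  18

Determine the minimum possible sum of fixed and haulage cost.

Open {P1, P2}: assign each demand point to its cheapest open site.
  A→P2 21, B→P1 22, C→P1 13, D→P2 18
  haulage cost 74, fixed 12 → total 86.
Compare {P2}: haulage cost 91 + fixed 4 = 95.
Compare {P1}: haulage cost 100 + fixed 8 = 108.

86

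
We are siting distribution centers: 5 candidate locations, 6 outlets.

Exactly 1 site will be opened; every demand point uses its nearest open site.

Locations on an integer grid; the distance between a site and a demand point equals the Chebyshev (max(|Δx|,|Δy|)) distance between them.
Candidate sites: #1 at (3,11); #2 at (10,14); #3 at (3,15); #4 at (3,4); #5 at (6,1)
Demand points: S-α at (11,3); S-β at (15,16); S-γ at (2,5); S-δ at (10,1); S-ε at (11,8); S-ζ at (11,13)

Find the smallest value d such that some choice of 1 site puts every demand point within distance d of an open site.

Open {#1}.
  Farthest demand point is S-β at distance 12 (to #1); all others are ≤ 12.
With {#4} the worst case is 12.
With {#2} the worst case is 13.
No size-1 selection achieves below 12.

12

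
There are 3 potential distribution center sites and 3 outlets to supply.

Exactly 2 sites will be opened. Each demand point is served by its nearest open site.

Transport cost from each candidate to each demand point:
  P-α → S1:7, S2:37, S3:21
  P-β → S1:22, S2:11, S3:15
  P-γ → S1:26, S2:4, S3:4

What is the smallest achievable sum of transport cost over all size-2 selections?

15

Open {P-α, P-γ}.
  S1→P-α 7, S2→P-γ 4, S3→P-γ 4  ⇒ total 15.
Compare {P-β, P-γ}: total 30.
Compare {P-α, P-β}: total 33.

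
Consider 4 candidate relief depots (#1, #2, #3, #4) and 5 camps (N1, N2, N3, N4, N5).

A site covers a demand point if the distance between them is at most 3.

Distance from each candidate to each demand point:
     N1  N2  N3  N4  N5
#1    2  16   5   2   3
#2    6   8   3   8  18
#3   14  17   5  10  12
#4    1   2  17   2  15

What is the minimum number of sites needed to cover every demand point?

Coverage sets (demand points within 3 of each site):
  #1: {N1, N4, N5}
  #2: {N3}
  #3: {}
  #4: {N1, N2, N4}
No 2 sites suffice: every size-2 union leaves at least one demand point uncovered.
But {#1, #2, #4} covers everything, so the minimum is 3.

3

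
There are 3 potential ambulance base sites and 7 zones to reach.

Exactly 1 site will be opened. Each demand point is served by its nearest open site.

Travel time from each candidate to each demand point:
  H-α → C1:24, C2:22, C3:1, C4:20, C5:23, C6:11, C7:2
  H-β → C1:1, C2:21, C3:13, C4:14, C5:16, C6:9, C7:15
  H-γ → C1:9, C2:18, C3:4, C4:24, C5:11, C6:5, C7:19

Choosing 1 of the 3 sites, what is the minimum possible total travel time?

89

Open {H-β}.
  C1→H-β 1, C2→H-β 21, C3→H-β 13, C4→H-β 14, C5→H-β 16, C6→H-β 9, C7→H-β 15  ⇒ total 89.
Compare {H-γ}: total 90.
Compare {H-α}: total 103.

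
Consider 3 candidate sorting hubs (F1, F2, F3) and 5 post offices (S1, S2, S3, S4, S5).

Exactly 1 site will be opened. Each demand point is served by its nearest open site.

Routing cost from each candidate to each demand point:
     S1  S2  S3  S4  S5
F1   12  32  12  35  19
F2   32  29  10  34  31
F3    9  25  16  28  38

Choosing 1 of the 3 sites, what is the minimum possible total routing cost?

110

Open {F1}.
  S1→F1 12, S2→F1 32, S3→F1 12, S4→F1 35, S5→F1 19  ⇒ total 110.
Compare {F3}: total 116.
Compare {F2}: total 136.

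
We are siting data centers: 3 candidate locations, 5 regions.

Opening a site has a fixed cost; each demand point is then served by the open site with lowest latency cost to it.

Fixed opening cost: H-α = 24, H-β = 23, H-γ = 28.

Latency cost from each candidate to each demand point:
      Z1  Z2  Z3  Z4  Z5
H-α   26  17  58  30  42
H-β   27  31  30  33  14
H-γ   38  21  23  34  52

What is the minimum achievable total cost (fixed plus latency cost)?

Open {H-β}: assign each demand point to its cheapest open site.
  Z1→H-β 27, Z2→H-β 31, Z3→H-β 30, Z4→H-β 33, Z5→H-β 14
  latency cost 135, fixed 23 → total 158.
Compare {H-α, H-β}: latency cost 117 + fixed 47 = 164.
Compare {H-β, H-γ}: latency cost 118 + fixed 51 = 169.
Compare {H-α, H-β, H-γ}: latency cost 110 + fixed 75 = 185.
All other subsets cost ≥ 164. Minimum total cost: 158.

158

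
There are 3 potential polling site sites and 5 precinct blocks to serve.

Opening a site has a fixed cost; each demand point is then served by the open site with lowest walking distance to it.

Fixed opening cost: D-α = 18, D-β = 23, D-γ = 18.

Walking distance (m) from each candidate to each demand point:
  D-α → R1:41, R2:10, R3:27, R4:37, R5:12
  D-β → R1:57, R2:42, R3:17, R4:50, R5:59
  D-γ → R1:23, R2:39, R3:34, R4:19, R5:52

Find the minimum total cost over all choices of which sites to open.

127

Open {D-α, D-γ}: assign each demand point to its cheapest open site.
  R1→D-γ 23, R2→D-α 10, R3→D-α 27, R4→D-γ 19, R5→D-α 12
  walking distance 91, fixed 36 → total 127.
Compare {D-α, D-β, D-γ}: walking distance 81 + fixed 59 = 140.
Compare {D-α}: walking distance 127 + fixed 18 = 145.
Compare {D-α, D-β}: walking distance 117 + fixed 41 = 158.
All other subsets cost ≥ 140. Minimum total cost: 127.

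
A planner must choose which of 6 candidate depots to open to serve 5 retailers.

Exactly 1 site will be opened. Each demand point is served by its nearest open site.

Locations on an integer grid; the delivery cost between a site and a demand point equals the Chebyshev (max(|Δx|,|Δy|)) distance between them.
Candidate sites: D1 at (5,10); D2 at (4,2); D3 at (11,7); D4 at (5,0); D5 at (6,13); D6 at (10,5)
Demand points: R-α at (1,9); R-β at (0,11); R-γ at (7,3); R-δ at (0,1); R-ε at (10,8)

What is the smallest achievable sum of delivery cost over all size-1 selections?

29

Open {D2}.
  R-α→D2 7, R-β→D2 9, R-γ→D2 3, R-δ→D2 4, R-ε→D2 6  ⇒ total 29.
Compare {D1}: total 30.
Compare {D6}: total 35.
No size-1 selection does better; minimum is 29.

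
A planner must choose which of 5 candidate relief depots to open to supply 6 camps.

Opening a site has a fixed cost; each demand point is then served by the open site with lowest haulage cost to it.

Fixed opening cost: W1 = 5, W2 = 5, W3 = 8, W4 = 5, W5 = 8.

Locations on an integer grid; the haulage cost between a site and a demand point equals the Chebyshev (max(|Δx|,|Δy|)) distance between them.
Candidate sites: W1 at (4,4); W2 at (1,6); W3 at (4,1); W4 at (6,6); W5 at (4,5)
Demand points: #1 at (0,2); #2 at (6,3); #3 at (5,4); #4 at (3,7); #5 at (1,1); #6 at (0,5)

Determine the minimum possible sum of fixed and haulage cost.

Open {W1}: assign each demand point to its cheapest open site.
  #1→W1 4, #2→W1 2, #3→W1 1, #4→W1 3, #5→W1 3, #6→W1 4
  haulage cost 17, fixed 5 → total 22.
Compare {W1, W2}: haulage cost 13 + fixed 10 = 23.
Compare {W5}: haulage cost 17 + fixed 8 = 25.
Compare {W2}: haulage cost 21 + fixed 5 = 26.
All other subsets cost ≥ 23. Minimum total cost: 22.

22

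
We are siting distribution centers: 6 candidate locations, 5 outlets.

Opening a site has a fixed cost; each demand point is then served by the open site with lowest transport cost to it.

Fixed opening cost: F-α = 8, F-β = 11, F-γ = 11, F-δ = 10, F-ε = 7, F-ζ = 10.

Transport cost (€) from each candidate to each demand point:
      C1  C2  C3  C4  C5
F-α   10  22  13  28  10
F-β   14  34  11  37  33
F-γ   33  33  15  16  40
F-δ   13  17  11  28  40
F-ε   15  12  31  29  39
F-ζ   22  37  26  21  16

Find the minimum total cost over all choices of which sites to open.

Open {F-α, F-γ, F-ε}: assign each demand point to its cheapest open site.
  C1→F-α 10, C2→F-ε 12, C3→F-α 13, C4→F-γ 16, C5→F-α 10
  transport cost 61, fixed 26 → total 87.
Compare {F-α, F-ε}: transport cost 73 + fixed 15 = 88.
Compare {F-α, F-γ}: transport cost 71 + fixed 19 = 90.
Compare {F-α}: transport cost 83 + fixed 8 = 91.
All other subsets cost ≥ 88. Minimum total cost: 87.

87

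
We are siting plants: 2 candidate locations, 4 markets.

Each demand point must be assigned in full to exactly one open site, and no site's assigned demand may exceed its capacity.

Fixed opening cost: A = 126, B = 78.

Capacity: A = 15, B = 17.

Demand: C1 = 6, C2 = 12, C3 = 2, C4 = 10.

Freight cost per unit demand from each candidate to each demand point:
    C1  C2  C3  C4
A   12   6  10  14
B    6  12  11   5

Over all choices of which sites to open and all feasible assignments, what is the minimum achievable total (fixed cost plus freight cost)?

382

Open {A, B}; cheapest assignment that respects the capacities:
  A (cap 15, load 14): C2, C3 — cost 12×6 + 2×10 = 92
  B (cap 17, load 16): C1, C4 — cost 6×6 + 10×5 = 86
  Shipping 178, fixed 204 → total 382.
  Any other capacity-feasible assignment to {A, B} ships for at least 178.
Total demand is 30 and no other set of sites has combined capacity ≥ 30, so {A, B} is the only feasible choice of open sites. Minimum: 382.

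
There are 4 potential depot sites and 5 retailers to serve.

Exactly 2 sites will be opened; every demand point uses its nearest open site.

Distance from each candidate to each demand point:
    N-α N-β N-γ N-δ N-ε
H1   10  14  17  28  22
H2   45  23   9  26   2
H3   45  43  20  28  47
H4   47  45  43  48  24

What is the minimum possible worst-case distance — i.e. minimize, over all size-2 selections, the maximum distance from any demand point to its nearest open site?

26

Open {H1, H2}.
  Farthest demand point is N-δ at distance 26 (to H2); all others are ≤ 26.
With {H1, H3} the worst case is 28.
With {H1, H4} the worst case is 28.
No size-2 selection achieves below 26.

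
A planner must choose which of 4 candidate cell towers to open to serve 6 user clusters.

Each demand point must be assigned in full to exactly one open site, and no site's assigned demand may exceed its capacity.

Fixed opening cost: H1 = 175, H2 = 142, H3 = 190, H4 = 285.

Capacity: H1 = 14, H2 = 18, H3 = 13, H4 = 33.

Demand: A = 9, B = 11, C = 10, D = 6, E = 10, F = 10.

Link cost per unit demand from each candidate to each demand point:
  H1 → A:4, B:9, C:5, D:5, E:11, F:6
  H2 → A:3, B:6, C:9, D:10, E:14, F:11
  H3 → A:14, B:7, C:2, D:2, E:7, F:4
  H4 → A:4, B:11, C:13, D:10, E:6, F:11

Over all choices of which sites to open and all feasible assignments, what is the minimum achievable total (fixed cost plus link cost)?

969

Open {H2, H3, H4}; cheapest assignment that respects the capacities:
  H2 (cap 18, load 17): B, D — cost 11×6 + 6×10 = 126
  H3 (cap 13, load 10): C — cost 10×2 = 20
  H4 (cap 33, load 29): A, E, F — cost 9×4 + 10×6 + 10×11 = 206
  Shipping 352, fixed 617 → total 969.
  Any other capacity-feasible assignment to {H2, H3, H4} ships for at least 352.
Compare {H1, H2, H4}: its best feasible assignment gives total 984.
Compare {H1, H2, H3, H4}: its best feasible assignment gives total 1094.
Every other set of open sites that can feasibly serve all demand totals ≥ 984 even under its best assignment. Minimum: 969.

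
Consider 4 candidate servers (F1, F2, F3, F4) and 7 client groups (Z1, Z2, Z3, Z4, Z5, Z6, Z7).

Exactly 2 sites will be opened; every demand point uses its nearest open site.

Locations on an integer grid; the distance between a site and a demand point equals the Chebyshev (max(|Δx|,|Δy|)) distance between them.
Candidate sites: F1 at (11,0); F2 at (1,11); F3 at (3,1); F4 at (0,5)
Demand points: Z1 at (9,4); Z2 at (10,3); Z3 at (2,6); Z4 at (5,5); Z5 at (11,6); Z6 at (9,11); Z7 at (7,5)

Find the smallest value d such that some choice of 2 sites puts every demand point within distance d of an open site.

Open {F1, F2}.
  Farthest demand point is Z6 at distance 8 (to F2); all others are ≤ 8.
With {F2, F3} the worst case is 8.
With {F1, F4} the worst case is 9.
No size-2 selection achieves below 8.

8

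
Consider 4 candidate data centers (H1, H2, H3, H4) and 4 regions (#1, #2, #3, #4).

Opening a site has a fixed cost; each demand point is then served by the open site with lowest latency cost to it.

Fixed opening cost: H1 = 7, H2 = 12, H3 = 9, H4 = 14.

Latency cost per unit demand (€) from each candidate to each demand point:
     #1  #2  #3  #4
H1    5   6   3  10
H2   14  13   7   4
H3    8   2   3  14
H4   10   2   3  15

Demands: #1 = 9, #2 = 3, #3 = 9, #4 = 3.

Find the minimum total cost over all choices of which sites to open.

Open {H1, H2, H3}: assign each demand point to its cheapest open site.
  #1→H1 9×5=45, #2→H3 3×2=6, #3→H1 9×3=27, #4→H2 3×4=12
  latency cost 90, fixed 28 → total 118.
Compare {H1, H2}: latency cost 102 + fixed 19 = 121.
Compare {H1, H2, H4}: latency cost 90 + fixed 33 = 123.
Compare {H1, H3}: latency cost 108 + fixed 16 = 124.
All other subsets cost ≥ 121. Minimum total cost: 118.

118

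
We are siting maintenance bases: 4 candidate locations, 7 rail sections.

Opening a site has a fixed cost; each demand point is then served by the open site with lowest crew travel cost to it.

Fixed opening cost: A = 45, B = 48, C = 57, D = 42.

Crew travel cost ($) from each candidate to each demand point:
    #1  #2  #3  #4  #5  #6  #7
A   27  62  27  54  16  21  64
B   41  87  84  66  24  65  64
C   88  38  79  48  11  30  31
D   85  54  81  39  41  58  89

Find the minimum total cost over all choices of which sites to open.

Open {A, C}: assign each demand point to its cheapest open site.
  #1→A 27, #2→C 38, #3→A 27, #4→C 48, #5→C 11, #6→A 21, #7→C 31
  crew travel cost 203, fixed 102 → total 305.
Compare {A}: crew travel cost 271 + fixed 45 = 316.
Compare {A, D}: crew travel cost 248 + fixed 87 = 335.
Compare {A, C, D}: crew travel cost 194 + fixed 144 = 338.
All other subsets cost ≥ 316. Minimum total cost: 305.

305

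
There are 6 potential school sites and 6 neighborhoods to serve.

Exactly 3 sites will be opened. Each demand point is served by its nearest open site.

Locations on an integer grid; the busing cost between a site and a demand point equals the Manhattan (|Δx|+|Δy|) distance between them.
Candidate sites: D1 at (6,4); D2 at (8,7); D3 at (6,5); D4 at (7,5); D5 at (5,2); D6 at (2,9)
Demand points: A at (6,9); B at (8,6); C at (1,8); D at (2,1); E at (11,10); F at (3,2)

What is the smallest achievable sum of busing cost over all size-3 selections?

Open {D2, D5, D6}.
  A→D2 4, B→D2 1, C→D6 2, D→D5 4, E→D2 6, F→D5 2  ⇒ total 19.
Compare {D4, D5, D6}: total 23.
Compare {D1, D2, D5}: total 25.
No size-3 selection does better; minimum is 19.

19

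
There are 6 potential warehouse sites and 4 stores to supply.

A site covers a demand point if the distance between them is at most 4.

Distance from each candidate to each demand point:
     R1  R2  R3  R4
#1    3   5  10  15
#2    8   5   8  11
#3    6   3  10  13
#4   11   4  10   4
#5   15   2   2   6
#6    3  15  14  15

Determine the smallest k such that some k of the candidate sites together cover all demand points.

Coverage sets (demand points within 4 of each site):
  #1: {R1}
  #2: {}
  #3: {R2}
  #4: {R2, R4}
  #5: {R2, R3}
  #6: {R1}
No 2 sites suffice: every size-2 union leaves at least one demand point uncovered.
But {#1, #4, #5} covers everything, so the minimum is 3.

3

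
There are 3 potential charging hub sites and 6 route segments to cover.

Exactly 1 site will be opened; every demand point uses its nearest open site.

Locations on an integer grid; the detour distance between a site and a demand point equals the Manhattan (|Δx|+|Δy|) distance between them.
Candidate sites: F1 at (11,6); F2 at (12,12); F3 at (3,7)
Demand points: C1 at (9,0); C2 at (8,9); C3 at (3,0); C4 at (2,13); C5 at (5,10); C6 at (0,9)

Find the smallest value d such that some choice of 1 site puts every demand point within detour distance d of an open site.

13

Open {F3}.
  Farthest demand point is C1 at detour distance 13 (to F3); all others are ≤ 13.
With {F1} the worst case is 16.
With {F2} the worst case is 21.
No size-1 selection achieves below 13.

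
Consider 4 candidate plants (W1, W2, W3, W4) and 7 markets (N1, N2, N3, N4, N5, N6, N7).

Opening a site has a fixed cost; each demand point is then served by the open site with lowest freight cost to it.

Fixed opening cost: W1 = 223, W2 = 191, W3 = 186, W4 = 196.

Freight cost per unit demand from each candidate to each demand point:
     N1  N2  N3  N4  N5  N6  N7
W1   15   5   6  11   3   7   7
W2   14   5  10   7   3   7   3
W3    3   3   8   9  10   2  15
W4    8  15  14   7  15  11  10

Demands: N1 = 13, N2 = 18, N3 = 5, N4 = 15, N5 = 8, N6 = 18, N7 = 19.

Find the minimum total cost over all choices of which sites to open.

732

Open {W2, W3}: assign each demand point to its cheapest open site.
  N1→W3 13×3=39, N2→W3 18×3=54, N3→W3 5×8=40, N4→W2 15×7=105, N5→W2 8×3=24, N6→W3 18×2=36, N7→W2 19×3=57
  freight cost 355, fixed 377 → total 732.
Compare {W2}: freight cost 634 + fixed 191 = 825.
Compare {W3}: freight cost 669 + fixed 186 = 855.
Compare {W1, W3}: freight cost 451 + fixed 409 = 860.
All other subsets cost ≥ 825. Minimum total cost: 732.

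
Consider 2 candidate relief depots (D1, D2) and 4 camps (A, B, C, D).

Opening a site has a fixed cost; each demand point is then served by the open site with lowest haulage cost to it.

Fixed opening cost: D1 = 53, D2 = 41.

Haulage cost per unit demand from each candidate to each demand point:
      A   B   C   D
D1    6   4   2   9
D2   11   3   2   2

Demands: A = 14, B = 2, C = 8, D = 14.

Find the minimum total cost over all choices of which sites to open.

228

Open {D1, D2}: assign each demand point to its cheapest open site.
  A→D1 14×6=84, B→D2 2×3=6, C→D1 8×2=16, D→D2 14×2=28
  haulage cost 134, fixed 94 → total 228.
Compare {D2}: haulage cost 204 + fixed 41 = 245.
Compare {D1}: haulage cost 234 + fixed 53 = 287.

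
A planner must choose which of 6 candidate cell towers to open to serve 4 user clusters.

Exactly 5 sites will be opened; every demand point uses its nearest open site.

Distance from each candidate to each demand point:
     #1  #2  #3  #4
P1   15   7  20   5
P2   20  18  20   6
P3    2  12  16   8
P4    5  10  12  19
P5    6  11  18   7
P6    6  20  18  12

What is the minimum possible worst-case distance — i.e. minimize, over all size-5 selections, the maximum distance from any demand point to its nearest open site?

12

Open {P1, P2, P3, P4, P5}.
  Farthest demand point is #3 at distance 12 (to P4); all others are ≤ 12.
With {P1, P2, P3, P4, P6} the worst case is 12.
With {P1, P2, P4, P5, P6} the worst case is 12.
No size-5 selection achieves below 12.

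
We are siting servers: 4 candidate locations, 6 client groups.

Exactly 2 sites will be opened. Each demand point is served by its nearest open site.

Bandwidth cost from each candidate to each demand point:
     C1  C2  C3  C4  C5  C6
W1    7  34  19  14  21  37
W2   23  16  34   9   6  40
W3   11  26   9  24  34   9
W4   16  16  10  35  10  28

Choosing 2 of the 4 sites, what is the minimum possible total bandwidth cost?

60

Open {W2, W3}.
  C1→W3 11, C2→W2 16, C3→W3 9, C4→W2 9, C5→W2 6, C6→W3 9  ⇒ total 60.
Compare {W3, W4}: total 79.
Compare {W1, W4}: total 85.
No size-2 selection does better; minimum is 60.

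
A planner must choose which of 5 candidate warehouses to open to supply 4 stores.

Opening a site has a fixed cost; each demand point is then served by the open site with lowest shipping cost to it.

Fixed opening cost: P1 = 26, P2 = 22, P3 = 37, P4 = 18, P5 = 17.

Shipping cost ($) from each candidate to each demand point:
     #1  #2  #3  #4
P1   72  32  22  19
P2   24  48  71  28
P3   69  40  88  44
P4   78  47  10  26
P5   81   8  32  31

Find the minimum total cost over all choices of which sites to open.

125

Open {P2, P4, P5}: assign each demand point to its cheapest open site.
  #1→P2 24, #2→P5 8, #3→P4 10, #4→P4 26
  shipping cost 68, fixed 57 → total 125.
Compare {P2, P5}: shipping cost 92 + fixed 39 = 131.
Compare {P1, P2, P5}: shipping cost 73 + fixed 65 = 138.
Compare {P1, P2, P4, P5}: shipping cost 61 + fixed 83 = 144.
All other subsets cost ≥ 131. Minimum total cost: 125.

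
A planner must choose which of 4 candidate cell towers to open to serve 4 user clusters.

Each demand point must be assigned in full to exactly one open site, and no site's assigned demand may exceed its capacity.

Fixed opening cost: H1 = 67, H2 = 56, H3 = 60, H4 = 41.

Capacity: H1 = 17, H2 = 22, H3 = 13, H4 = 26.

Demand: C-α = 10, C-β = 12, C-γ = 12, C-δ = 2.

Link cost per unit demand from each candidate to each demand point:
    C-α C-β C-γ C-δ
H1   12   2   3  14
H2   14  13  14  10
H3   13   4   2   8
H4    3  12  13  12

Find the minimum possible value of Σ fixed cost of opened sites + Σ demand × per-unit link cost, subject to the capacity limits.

Open {H1, H3, H4}; cheapest assignment that respects the capacities:
  H1 (cap 17, load 12): C-β — cost 12×2 = 24
  H3 (cap 13, load 12): C-γ — cost 12×2 = 24
  H4 (cap 26, load 12): C-α, C-δ — cost 10×3 + 2×12 = 54
  Shipping 102, fixed 168 → total 270.
  Any other capacity-feasible assignment to {H1, H3, H4} ships for at least 102.
Compare {H1, H2, H3, H4}: its best feasible assignment gives total 322.
Compare {H3, H4}: its best feasible assignment gives total 323.
Every other set of open sites that can feasibly serve all demand totals ≥ 322 even under its best assignment. Minimum: 270.

270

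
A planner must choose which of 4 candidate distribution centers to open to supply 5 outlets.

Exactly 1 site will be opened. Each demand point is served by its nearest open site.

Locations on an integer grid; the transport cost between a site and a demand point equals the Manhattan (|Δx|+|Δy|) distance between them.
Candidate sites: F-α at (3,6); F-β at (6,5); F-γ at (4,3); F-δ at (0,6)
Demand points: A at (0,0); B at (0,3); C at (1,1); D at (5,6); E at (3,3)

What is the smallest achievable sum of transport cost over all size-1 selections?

21

Open {F-γ}.
  A→F-γ 7, B→F-γ 4, C→F-γ 5, D→F-γ 4, E→F-γ 1  ⇒ total 21.
Compare {F-δ}: total 26.
Compare {F-α}: total 27.
No size-1 selection does better; minimum is 21.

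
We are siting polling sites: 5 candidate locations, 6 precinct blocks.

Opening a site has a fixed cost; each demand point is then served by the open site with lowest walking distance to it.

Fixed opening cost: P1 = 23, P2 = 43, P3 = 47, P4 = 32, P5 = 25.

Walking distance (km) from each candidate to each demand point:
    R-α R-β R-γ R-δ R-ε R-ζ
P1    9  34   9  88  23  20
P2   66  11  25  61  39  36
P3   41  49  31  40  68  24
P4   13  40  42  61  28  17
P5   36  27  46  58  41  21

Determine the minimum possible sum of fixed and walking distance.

Open {P1, P5}: assign each demand point to its cheapest open site.
  R-α→P1 9, R-β→P5 27, R-γ→P1 9, R-δ→P5 58, R-ε→P1 23, R-ζ→P1 20
  walking distance 146, fixed 48 → total 194.
Compare {P1, P2}: walking distance 133 + fixed 66 = 199.
Compare {P1, P3}: walking distance 135 + fixed 70 = 205.
Compare {P1}: walking distance 183 + fixed 23 = 206.
All other subsets cost ≥ 199. Minimum total cost: 194.

194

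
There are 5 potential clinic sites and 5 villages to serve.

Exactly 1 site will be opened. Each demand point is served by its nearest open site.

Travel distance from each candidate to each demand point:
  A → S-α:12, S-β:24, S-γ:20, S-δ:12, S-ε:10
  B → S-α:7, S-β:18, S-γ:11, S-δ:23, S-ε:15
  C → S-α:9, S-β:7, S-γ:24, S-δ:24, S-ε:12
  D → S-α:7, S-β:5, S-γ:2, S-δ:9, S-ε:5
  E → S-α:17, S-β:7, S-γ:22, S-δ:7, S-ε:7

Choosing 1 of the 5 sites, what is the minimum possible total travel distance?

Open {D}.
  S-α→D 7, S-β→D 5, S-γ→D 2, S-δ→D 9, S-ε→D 5  ⇒ total 28.
Compare {E}: total 60.
Compare {B}: total 74.
No size-1 selection does better; minimum is 28.

28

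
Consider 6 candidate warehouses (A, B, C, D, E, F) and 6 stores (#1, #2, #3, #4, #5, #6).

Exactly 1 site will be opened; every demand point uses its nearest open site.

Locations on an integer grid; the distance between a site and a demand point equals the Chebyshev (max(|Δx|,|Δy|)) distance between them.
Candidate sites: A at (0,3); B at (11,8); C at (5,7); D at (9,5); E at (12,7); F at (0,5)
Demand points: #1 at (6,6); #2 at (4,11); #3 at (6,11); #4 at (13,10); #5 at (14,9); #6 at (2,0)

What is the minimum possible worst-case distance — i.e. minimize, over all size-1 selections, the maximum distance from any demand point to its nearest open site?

Open {D}.
  Farthest demand point is #6 at distance 7 (to D); all others are ≤ 7.
With {B} the worst case is 9.
With {C} the worst case is 9.
No size-1 selection achieves below 7.

7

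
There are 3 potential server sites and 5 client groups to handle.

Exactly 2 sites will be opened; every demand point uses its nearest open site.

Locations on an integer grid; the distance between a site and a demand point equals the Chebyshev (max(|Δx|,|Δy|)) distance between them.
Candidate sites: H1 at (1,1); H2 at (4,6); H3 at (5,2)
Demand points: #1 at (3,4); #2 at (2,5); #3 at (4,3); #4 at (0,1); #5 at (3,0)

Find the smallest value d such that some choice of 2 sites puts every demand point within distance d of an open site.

Open {H1, H2}.
  Farthest demand point is #3 at distance 3 (to H1); all others are ≤ 3.
With {H1, H3} the worst case is 3.
With {H2, H3} the worst case is 5.
No size-2 selection achieves below 3.

3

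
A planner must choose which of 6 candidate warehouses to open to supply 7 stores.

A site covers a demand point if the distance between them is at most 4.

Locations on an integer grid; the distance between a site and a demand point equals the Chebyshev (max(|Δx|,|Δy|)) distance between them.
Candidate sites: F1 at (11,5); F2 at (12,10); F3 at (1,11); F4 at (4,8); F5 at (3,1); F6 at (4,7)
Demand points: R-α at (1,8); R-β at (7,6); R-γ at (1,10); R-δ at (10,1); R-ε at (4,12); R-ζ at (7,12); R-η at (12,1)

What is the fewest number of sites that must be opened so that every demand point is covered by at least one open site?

Coverage sets (demand points within 4 of each site):
  F1: {R-β, R-δ, R-η}
  F2: {}
  F3: {R-α, R-γ, R-ε}
  F4: {R-α, R-β, R-γ, R-ε, R-ζ}
  F5: {}
  F6: {R-α, R-β, R-γ}
No single site covers all 7 demand points.
But {F1, F4} covers everything, so the minimum is 2.

2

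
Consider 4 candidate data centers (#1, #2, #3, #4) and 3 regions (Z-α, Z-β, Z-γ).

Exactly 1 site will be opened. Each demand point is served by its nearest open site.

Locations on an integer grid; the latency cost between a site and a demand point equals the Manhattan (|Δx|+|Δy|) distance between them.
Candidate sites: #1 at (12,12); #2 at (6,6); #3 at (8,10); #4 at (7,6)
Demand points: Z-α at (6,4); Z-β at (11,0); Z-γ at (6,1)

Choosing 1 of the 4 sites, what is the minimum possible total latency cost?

18

Open {#2}.
  Z-α→#2 2, Z-β→#2 11, Z-γ→#2 5  ⇒ total 18.
Compare {#4}: total 19.
Compare {#3}: total 32.
No size-1 selection does better; minimum is 18.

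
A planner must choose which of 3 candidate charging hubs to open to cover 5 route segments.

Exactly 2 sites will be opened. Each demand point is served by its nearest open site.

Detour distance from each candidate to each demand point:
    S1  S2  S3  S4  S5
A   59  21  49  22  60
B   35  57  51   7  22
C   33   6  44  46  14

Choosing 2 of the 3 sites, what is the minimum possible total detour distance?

Open {B, C}.
  S1→C 33, S2→C 6, S3→C 44, S4→B 7, S5→C 14  ⇒ total 104.
Compare {A, C}: total 119.
Compare {A, B}: total 134.

104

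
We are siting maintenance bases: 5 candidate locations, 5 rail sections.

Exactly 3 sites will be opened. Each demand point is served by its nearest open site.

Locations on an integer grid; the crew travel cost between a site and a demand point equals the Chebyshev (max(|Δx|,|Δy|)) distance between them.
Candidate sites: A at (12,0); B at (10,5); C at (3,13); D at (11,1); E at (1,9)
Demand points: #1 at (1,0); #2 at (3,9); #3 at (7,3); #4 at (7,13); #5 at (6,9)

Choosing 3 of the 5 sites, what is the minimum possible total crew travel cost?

Open {B, C, E}.
  #1→B 9, #2→E 2, #3→B 3, #4→C 4, #5→B 4  ⇒ total 22.
Compare {C, D, E}: total 23.
Compare {A, B, C}: total 24.
No size-3 selection does better; minimum is 22.

22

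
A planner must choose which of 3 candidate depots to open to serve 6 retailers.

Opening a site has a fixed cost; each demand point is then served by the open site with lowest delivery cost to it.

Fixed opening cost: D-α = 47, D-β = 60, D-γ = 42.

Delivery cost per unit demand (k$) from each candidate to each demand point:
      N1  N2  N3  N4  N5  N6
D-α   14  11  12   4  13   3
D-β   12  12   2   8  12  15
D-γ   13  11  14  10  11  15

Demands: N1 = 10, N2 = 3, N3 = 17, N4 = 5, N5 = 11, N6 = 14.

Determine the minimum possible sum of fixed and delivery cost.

488

Open {D-α, D-β}: assign each demand point to its cheapest open site.
  N1→D-β 10×12=120, N2→D-α 3×11=33, N3→D-β 17×2=34, N4→D-α 5×4=20, N5→D-β 11×12=132, N6→D-α 14×3=42
  delivery cost 381, fixed 107 → total 488.
Compare {D-α, D-β, D-γ}: delivery cost 370 + fixed 149 = 519.
Compare {D-α}: delivery cost 582 + fixed 47 = 629.
Compare {D-β}: delivery cost 572 + fixed 60 = 632.
All other subsets cost ≥ 519. Minimum total cost: 488.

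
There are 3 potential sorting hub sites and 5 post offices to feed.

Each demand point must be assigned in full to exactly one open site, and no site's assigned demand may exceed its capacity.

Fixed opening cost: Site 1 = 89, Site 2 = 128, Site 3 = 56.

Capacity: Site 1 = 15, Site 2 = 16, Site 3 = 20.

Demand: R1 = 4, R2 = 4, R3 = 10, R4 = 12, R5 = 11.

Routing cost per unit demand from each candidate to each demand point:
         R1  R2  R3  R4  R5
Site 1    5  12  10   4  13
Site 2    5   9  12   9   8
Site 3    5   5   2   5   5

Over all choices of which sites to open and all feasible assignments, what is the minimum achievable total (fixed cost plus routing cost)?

469

Open {Site 1, Site 2, Site 3}; cheapest assignment that respects the capacities:
  Site 1 (cap 15, load 12): R4 — cost 12×4 = 48
  Site 2 (cap 16, load 15): R1, R5 — cost 4×5 + 11×8 = 108
  Site 3 (cap 20, load 14): R2, R3 — cost 4×5 + 10×2 = 40
  Shipping 196, fixed 273 → total 469.
  Any other capacity-feasible assignment to {Site 1, Site 2, Site 3} ships for at least 196.
Total demand is 41 and no other set of sites has combined capacity ≥ 41, so {Site 1, Site 2, Site 3} is the only feasible choice of open sites. Minimum: 469.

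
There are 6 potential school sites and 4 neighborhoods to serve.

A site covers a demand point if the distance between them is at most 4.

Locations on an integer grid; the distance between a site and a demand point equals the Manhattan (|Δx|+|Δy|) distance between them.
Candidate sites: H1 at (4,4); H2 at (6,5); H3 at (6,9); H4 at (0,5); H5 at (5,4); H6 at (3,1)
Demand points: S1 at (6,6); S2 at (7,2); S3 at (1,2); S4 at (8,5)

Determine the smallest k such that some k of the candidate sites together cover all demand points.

2

Coverage sets (demand points within 4 of each site):
  H1: {S1}
  H2: {S1, S2, S4}
  H3: {S1}
  H4: {S3}
  H5: {S1, S2, S4}
  H6: {S3}
No single site covers all 4 demand points.
But {H2, H4} covers everything, so the minimum is 2.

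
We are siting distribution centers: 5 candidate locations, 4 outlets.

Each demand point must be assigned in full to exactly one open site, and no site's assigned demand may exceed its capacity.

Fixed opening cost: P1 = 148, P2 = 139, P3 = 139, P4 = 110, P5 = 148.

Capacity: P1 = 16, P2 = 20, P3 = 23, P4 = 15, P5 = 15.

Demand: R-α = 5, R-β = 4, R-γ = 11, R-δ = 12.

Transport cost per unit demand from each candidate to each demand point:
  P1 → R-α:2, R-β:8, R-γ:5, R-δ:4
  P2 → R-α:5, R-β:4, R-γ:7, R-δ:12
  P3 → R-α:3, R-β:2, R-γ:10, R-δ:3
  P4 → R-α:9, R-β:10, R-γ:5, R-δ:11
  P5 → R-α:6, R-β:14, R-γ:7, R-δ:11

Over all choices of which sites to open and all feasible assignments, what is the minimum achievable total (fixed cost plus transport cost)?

363

Open {P3, P4}; cheapest assignment that respects the capacities:
  P3 (cap 23, load 21): R-α, R-β, R-δ — cost 5×3 + 4×2 + 12×3 = 59
  P4 (cap 15, load 11): R-γ — cost 11×5 = 55
  Shipping 114, fixed 249 → total 363.
  Any other capacity-feasible assignment to {P3, P4} ships for at least 114.
Compare {P1, P3}: its best feasible assignment gives total 396.
Compare {P2, P3}: its best feasible assignment gives total 414.
Every other set of open sites that can feasibly serve all demand totals ≥ 396 even under its best assignment. Minimum: 363.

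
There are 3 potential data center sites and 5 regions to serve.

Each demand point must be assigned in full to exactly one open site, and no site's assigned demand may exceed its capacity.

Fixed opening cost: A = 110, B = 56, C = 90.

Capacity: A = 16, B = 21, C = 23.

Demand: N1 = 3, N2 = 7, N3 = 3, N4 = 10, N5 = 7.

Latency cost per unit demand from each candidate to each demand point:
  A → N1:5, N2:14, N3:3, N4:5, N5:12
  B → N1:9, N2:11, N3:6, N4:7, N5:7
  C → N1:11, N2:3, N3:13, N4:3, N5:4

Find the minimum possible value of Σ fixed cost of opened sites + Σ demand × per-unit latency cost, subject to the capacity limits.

Open {B, C}; cheapest assignment that respects the capacities:
  B (cap 21, load 13): N1, N3, N5 — cost 3×9 + 3×6 + 7×7 = 94
  C (cap 23, load 17): N2, N4 — cost 7×3 + 10×3 = 51
  Shipping 145, fixed 146 → total 291.
  Any other capacity-feasible assignment to {B, C} ships for at least 145.
Compare {A, C}: its best feasible assignment gives total 323.
Compare {A, B}: its best feasible assignment gives total 366.
Every other set of open sites that can feasibly serve all demand totals ≥ 323 even under its best assignment. Minimum: 291.

291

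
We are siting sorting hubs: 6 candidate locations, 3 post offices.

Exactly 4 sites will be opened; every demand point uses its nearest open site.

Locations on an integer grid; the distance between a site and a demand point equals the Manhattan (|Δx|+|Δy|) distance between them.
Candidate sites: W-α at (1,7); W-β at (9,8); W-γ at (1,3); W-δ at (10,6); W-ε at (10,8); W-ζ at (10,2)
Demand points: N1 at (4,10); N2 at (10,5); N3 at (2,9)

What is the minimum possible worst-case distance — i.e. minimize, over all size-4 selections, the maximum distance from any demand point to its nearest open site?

6

Open {W-α, W-β, W-γ, W-δ}.
  Farthest demand point is N1 at distance 6 (to W-α); all others are ≤ 6.
With {W-α, W-β, W-γ, W-ε} the worst case is 6.
With {W-α, W-β, W-γ, W-ζ} the worst case is 6.
No size-4 selection achieves below 6.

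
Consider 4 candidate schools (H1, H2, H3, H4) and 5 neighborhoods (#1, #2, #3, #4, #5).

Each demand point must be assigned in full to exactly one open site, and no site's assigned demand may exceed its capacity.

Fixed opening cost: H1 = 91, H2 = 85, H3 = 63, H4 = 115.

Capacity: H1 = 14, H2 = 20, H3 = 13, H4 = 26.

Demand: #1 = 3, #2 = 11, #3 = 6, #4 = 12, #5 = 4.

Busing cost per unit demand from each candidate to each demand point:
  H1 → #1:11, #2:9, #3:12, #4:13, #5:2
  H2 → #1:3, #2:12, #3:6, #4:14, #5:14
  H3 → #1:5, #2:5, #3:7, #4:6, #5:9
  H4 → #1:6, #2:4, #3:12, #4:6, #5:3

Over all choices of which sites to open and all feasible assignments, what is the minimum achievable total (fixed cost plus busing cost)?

Open {H3, H4}; cheapest assignment that respects the capacities:
  H3 (cap 13, load 13): #1, #3, #5 — cost 3×5 + 6×7 + 4×9 = 93
  H4 (cap 26, load 23): #2, #4 — cost 11×4 + 12×6 = 116
  Shipping 209, fixed 178 → total 387.
  Any other capacity-feasible assignment to {H3, H4} ships for at least 209.
Compare {H2, H4}: its best feasible assignment gives total 417.
Compare {H1, H4}: its best feasible assignment gives total 420.
Every other set of open sites that can feasibly serve all demand totals ≥ 417 even under its best assignment. Minimum: 387.

387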